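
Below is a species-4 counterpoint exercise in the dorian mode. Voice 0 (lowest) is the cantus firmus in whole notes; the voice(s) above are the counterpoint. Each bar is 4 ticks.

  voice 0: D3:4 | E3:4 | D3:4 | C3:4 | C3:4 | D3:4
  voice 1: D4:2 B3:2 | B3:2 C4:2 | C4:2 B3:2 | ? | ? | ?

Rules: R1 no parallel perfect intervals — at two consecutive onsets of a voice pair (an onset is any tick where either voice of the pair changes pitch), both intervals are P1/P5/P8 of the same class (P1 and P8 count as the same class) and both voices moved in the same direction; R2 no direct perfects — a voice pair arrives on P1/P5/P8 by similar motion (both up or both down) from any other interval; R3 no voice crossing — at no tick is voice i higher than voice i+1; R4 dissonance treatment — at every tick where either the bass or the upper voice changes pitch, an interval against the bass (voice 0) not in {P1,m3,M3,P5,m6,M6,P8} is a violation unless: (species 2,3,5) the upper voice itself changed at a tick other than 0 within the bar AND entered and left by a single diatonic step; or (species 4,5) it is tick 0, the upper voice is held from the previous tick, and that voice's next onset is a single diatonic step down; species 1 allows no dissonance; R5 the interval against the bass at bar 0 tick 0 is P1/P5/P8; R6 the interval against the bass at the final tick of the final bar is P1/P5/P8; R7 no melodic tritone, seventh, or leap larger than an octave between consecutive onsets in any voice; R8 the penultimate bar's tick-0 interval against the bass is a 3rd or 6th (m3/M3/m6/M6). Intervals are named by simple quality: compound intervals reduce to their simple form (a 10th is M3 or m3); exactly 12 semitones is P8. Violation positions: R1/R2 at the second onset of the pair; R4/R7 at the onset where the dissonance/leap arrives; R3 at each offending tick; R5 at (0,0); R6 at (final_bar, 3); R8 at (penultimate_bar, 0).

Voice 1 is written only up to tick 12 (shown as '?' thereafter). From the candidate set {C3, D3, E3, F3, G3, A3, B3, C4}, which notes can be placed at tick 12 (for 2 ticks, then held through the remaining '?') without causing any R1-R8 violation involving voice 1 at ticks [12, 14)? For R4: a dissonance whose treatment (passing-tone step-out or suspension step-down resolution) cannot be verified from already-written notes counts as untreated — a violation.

C3: violates R2,R7
D3: violates R4
E3: legal
F3: violates R4,R7
G3: violates R2
A3: legal
B3: violates R4
C4: legal

{A3, C4, E3}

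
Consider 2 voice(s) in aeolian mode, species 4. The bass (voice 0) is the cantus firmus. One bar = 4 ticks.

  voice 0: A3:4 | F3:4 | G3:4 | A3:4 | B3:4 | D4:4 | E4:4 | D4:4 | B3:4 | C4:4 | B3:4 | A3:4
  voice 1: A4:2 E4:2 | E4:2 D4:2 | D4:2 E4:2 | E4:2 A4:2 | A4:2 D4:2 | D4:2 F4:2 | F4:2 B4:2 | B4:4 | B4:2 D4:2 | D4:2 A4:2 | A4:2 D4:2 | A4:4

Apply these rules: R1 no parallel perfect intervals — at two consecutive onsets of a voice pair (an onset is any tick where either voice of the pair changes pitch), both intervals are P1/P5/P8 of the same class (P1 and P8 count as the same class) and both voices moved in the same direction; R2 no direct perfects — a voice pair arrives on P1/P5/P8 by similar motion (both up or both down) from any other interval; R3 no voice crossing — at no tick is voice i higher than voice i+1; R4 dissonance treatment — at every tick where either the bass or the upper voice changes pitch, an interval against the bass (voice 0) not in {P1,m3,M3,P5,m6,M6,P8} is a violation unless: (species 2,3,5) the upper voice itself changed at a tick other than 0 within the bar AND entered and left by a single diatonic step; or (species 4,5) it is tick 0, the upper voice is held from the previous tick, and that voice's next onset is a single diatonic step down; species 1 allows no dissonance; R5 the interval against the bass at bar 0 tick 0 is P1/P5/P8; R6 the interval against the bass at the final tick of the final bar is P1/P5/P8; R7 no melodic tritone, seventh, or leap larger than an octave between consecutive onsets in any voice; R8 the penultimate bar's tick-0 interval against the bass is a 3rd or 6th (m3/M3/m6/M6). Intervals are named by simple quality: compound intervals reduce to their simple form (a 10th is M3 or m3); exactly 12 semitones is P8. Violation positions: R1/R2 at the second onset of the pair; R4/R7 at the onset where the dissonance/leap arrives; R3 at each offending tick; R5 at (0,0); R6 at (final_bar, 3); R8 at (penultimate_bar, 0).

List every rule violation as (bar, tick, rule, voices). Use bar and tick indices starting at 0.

bar 0: v0=A3 v1=A4 downbeat P8
bar 1: v0=F3 v1=E4 downbeat M7
bar 2: v0=G3 v1=D4 downbeat P5
bar 3: v0=A3 v1=E4 downbeat P5
bar 4: v0=B3 v1=A4 downbeat m7
bar 5: v0=D4 v1=D4 downbeat P1
bar 6: v0=E4 v1=F4 downbeat m2
bar 7: v0=D4 v1=B4 downbeat M6
bar 8: v0=B3 v1=B4 downbeat P8
bar 9: v0=C4 v1=D4 downbeat M2
bar 10: v0=B3 v1=A4 downbeat m7
bar 11: v0=A3 v1=A4 downbeat P8
  -> R4 @ bar 4 tick 0 v(0, 1): B3/A4 m7 untreated
  -> R4 @ bar 6 tick 0 v(0, 1): E4/F4 m2 untreated
  -> R7 @ bar 6 tick 2 v(1,): F4->B4 leap 6st
  -> R4 @ bar 9 tick 0 v(0, 1): C4/D4 M2 untreated
  -> R4 @ bar 10 tick 0 v(0, 1): B3/A4 m7 untreated
  -> R8 @ bar 10 tick 0 v(0, 1): penult m7 not 3rd/6th

(4, 0, R4, (0, 1))
(6, 0, R4, (0, 1))
(6, 2, R7, (1,))
(9, 0, R4, (0, 1))
(10, 0, R4, (0, 1))
(10, 0, R8, (0, 1))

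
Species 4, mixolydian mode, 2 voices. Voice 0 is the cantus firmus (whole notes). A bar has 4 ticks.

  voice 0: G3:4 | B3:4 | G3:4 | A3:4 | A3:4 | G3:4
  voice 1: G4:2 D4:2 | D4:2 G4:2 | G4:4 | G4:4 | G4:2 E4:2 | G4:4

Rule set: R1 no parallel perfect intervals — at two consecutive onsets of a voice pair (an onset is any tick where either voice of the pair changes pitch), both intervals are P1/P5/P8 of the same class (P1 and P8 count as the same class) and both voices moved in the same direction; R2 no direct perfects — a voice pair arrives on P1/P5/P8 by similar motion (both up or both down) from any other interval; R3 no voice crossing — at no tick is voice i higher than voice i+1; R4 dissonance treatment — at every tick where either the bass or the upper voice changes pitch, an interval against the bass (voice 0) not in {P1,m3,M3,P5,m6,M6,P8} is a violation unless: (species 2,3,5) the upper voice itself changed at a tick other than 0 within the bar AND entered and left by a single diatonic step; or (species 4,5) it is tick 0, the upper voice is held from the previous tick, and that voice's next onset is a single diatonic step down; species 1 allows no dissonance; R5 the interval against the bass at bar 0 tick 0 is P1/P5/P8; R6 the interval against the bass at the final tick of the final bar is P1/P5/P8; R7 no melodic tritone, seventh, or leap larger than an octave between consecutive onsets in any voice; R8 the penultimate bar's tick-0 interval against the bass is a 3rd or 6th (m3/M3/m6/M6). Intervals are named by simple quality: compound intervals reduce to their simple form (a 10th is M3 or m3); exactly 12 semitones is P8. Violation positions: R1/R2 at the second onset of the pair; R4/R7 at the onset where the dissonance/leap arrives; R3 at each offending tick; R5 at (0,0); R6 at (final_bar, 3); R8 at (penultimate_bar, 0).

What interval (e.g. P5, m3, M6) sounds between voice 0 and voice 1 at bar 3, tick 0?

m7

voice 0=A3 voice 1=G4 -> m7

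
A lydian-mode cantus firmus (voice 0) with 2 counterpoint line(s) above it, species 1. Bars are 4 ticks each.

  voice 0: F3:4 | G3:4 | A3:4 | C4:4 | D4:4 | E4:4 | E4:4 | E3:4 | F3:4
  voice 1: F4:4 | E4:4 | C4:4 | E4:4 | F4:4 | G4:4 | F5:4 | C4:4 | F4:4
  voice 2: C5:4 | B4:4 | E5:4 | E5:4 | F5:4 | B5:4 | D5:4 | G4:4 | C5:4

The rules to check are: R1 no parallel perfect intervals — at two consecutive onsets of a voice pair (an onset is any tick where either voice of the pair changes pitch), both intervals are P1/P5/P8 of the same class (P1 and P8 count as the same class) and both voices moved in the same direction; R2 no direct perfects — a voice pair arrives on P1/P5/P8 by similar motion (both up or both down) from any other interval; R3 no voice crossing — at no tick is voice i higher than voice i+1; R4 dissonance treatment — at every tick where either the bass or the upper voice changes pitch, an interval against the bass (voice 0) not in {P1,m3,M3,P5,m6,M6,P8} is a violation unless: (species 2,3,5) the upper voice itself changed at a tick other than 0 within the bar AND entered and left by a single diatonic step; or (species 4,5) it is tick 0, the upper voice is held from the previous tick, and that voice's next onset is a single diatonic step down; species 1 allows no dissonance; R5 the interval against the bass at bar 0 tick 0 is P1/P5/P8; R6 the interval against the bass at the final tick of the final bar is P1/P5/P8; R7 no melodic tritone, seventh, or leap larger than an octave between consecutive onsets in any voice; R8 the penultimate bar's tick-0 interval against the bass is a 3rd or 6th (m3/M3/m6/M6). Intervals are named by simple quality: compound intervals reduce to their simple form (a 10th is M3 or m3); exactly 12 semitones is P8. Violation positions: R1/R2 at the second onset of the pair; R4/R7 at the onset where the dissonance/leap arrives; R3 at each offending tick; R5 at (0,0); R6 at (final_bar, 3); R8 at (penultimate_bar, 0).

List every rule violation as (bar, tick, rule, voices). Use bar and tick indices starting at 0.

bar 0: v0=F3 v1=F4 v2=C5 downbeat P5
bar 1: v0=G3 v1=E4 v2=B4 downbeat M3
bar 2: v0=A3 v1=C4 v2=E5 downbeat P5
bar 3: v0=C4 v1=E4 v2=E5 downbeat M3
bar 4: v0=D4 v1=F4 v2=F5 downbeat m3
bar 5: v0=E4 v1=G4 v2=B5 downbeat P5
bar 6: v0=E4 v1=F5 v2=D5 downbeat m7
bar 7: v0=E3 v1=C4 v2=G4 downbeat m3
bar 8: v0=F3 v1=F4 v2=C5 downbeat P5
  -> R1 @ bar 1 tick 0 v(1, 2): F4/C5 P5 -> E4/B4 P5 similar
  -> R2 @ bar 2 tick 0 v(0, 2): G3/B4 M3 -> A3/E5 P5 similar
  -> R1 @ bar 4 tick 0 v(1, 2): E4/E5 P8 -> F4/F5 P8 similar
  -> R2 @ bar 5 tick 0 v(0, 2): D4/F5 m3 -> E4/B5 P5 similar
  -> R7 @ bar 5 tick 0 v(2,): F5->B5 leap 6st
  -> R3 @ bar 6 tick 0 v(1, 2): F5 above D5
  -> R4 @ bar 6 tick 0 v(0, 1): E4/F5 m2 untreated
  -> R4 @ bar 6 tick 0 v(0, 2): E4/D5 m7 untreated
  -> R7 @ bar 6 tick 0 v(1,): G4->F5 leap 10st
  -> R3 @ bar 6 tick 1 v(1, 2): F5 above D5
  -> R3 @ bar 6 tick 2 v(1, 2): F5 above D5
  -> R3 @ bar 6 tick 3 v(1, 2): F5 above D5
  -> R2 @ bar 7 tick 0 v(1, 2): F5/D5 m3 -> C4/G4 P5 similar
  -> R7 @ bar 7 tick 0 v(1,): F5->C4 leap 17st
  -> R1 @ bar 8 tick 0 v(1, 2): C4/G4 P5 -> F4/C5 P5 similar
  -> R2 @ bar 8 tick 0 v(0, 1): E3/C4 m6 -> F3/F4 P8 similar
  -> R2 @ bar 8 tick 0 v(0, 2): E3/G4 m3 -> F3/C5 P5 similar

(1, 0, R1, (1, 2))
(2, 0, R2, (0, 2))
(4, 0, R1, (1, 2))
(5, 0, R2, (0, 2))
(5, 0, R7, (2,))
(6, 0, R3, (1, 2))
(6, 0, R4, (0, 1))
(6, 0, R4, (0, 2))
(6, 0, R7, (1,))
(6, 1, R3, (1, 2))
(6, 2, R3, (1, 2))
(6, 3, R3, (1, 2))
(7, 0, R2, (1, 2))
(7, 0, R7, (1,))
(8, 0, R1, (1, 2))
(8, 0, R2, (0, 1))
(8, 0, R2, (0, 2))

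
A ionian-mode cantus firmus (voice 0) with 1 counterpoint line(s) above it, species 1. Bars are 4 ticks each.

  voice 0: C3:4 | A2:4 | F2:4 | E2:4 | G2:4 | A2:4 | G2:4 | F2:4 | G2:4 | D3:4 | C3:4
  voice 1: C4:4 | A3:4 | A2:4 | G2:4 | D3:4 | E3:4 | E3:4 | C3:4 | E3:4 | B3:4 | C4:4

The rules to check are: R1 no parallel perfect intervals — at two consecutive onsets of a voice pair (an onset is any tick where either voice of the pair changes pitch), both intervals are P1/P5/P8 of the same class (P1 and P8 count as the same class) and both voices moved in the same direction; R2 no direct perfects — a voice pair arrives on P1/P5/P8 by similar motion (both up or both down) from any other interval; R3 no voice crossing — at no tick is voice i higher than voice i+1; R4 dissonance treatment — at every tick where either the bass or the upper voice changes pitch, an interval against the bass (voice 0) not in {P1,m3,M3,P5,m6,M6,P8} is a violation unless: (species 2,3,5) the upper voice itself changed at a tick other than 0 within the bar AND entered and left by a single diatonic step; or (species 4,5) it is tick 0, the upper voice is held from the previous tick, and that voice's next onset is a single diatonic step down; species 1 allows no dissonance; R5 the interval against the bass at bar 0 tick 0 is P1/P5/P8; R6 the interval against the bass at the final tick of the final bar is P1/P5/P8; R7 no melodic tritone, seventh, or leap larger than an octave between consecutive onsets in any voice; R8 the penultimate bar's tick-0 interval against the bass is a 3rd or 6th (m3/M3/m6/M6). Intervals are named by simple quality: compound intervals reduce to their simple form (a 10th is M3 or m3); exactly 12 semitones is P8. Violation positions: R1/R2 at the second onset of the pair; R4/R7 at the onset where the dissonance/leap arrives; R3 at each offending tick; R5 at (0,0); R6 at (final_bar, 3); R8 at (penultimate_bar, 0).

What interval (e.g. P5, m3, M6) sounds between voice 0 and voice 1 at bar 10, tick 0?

voice 0=C3 voice 1=C4 -> P8

P8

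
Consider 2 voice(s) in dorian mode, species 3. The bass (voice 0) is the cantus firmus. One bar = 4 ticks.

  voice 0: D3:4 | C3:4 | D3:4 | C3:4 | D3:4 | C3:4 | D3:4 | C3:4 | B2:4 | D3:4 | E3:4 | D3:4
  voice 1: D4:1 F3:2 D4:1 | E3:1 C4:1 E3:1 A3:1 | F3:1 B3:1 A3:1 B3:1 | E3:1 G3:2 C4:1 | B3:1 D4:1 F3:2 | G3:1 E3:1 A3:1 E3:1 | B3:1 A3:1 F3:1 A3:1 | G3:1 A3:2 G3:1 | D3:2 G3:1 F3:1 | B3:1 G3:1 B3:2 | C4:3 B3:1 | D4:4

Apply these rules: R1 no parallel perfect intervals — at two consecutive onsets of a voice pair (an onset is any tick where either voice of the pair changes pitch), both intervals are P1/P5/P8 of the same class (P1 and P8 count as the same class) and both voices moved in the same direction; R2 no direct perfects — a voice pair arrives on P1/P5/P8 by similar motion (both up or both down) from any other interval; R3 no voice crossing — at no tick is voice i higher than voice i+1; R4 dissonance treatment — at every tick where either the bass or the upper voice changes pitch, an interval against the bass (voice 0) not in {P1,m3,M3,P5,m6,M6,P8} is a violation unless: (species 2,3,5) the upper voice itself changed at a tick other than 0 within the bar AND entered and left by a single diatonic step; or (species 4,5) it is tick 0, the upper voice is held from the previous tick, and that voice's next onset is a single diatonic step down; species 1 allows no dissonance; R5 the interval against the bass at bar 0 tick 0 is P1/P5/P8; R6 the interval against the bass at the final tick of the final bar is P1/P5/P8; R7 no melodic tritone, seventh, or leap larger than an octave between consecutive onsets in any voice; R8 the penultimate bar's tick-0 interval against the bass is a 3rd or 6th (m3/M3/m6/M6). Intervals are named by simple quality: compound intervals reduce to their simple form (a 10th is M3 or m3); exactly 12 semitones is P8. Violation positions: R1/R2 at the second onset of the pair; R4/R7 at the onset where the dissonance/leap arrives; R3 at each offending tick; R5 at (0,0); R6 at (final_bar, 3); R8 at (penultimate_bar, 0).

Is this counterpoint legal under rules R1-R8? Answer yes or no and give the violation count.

No (6 violations)

bar 0: v0=D3 v1=D4 (P8)
bar 1: v0=C3 v1=E3 (M3)
bar 2: v0=D3 v1=F3 (m3)
bar 3: v0=C3 v1=E3 (M3)
bar 4: v0=D3 v1=B3 (M6)
bar 5: v0=C3 v1=G3 (P5)
bar 6: v0=D3 v1=B3 (M6)
bar 7: v0=C3 v1=G3 (P5)
bar 8: v0=B2 v1=D3 (m3)
bar 9: v0=D3 v1=B3 (M6)
bar 10: v0=E3 v1=C4 (m6)
bar 11: v0=D3 v1=D4 (P8)
  R7 @ bar1.0: D4->E3 leap 10st
  R7 @ bar2.1: F3->B3 leap 6st
  R1 @ bar7.0: D3/A3 P5 -> C3/G3 P5 similar
  R4 @ bar8.3: B2/F3 TT untreated
  R7 @ bar9.0: F3->B3 leap 6st
  R4 @ bar9.1: D3/G3 P4 untreated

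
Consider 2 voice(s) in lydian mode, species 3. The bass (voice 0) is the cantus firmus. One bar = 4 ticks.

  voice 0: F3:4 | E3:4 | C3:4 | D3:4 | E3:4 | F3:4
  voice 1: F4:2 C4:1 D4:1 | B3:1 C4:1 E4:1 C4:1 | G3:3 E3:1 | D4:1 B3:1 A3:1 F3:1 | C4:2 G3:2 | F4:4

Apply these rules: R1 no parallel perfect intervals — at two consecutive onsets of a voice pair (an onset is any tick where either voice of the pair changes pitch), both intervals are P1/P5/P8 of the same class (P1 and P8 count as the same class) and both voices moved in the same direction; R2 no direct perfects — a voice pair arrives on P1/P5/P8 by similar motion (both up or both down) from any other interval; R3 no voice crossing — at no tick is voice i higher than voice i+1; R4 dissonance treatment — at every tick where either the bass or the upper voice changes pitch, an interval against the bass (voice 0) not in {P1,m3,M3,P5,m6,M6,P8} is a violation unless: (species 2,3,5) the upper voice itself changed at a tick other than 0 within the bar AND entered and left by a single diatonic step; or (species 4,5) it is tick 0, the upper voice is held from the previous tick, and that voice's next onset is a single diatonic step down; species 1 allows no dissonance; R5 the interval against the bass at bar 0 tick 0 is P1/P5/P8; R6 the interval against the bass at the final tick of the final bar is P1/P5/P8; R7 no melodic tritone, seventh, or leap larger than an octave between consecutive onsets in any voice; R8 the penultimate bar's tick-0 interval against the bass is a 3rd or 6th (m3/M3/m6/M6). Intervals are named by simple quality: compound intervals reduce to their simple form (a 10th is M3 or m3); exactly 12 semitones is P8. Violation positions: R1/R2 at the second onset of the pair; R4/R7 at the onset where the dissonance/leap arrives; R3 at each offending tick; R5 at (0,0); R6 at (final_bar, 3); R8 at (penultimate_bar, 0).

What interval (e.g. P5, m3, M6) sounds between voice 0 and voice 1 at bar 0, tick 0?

P8

voice 0=F3 voice 1=F4 -> P8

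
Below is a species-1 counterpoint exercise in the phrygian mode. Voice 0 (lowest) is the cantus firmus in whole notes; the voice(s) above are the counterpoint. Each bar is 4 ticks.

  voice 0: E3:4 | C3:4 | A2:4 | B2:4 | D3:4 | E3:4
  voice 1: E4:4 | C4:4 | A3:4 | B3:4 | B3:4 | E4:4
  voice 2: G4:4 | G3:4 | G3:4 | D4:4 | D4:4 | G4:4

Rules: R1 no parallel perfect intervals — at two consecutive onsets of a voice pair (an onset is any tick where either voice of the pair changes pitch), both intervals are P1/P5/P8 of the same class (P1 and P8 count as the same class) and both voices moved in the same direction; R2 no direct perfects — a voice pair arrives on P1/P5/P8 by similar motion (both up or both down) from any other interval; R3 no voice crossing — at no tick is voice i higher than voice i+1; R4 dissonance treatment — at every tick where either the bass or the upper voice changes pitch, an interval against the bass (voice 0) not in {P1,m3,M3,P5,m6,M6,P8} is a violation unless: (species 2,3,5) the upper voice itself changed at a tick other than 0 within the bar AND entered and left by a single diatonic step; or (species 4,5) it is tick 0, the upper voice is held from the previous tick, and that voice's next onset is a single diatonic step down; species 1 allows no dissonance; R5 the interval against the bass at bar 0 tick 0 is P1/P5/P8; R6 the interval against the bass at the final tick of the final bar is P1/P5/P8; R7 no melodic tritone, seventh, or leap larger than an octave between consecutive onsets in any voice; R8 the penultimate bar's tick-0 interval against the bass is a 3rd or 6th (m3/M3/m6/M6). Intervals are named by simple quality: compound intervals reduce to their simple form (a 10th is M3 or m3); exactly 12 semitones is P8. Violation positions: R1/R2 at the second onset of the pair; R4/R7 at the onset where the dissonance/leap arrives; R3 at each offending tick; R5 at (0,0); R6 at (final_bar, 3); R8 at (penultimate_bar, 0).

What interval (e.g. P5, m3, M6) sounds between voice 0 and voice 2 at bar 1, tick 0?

voice 0=C3 voice 2=G3 -> P5

P5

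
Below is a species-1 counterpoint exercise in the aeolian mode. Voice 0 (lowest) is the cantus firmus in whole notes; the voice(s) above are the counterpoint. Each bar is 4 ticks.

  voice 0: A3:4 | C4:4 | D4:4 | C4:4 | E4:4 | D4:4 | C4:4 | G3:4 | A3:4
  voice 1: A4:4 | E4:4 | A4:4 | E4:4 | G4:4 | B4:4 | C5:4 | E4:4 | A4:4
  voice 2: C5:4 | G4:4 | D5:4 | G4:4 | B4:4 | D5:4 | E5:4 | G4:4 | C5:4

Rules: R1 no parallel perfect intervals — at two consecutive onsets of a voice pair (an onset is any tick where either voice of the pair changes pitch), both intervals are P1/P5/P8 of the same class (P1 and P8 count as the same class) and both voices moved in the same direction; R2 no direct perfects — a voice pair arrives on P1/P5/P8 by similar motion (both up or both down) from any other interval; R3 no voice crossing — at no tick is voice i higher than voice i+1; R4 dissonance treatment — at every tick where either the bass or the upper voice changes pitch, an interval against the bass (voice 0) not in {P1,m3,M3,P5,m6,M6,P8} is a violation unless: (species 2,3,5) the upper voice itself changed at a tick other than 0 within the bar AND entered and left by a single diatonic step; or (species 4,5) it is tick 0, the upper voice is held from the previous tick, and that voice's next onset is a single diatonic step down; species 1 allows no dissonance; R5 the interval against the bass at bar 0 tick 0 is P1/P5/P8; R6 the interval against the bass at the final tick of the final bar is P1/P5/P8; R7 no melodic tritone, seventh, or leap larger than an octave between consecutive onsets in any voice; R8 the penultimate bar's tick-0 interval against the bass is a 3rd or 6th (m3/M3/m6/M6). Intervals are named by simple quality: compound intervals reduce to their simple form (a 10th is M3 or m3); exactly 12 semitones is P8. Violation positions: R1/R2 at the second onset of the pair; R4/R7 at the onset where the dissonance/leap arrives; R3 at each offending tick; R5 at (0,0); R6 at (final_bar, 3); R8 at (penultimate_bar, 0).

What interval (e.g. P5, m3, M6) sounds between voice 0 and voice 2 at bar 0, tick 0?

voice 0=A3 voice 2=C5 -> m3

m3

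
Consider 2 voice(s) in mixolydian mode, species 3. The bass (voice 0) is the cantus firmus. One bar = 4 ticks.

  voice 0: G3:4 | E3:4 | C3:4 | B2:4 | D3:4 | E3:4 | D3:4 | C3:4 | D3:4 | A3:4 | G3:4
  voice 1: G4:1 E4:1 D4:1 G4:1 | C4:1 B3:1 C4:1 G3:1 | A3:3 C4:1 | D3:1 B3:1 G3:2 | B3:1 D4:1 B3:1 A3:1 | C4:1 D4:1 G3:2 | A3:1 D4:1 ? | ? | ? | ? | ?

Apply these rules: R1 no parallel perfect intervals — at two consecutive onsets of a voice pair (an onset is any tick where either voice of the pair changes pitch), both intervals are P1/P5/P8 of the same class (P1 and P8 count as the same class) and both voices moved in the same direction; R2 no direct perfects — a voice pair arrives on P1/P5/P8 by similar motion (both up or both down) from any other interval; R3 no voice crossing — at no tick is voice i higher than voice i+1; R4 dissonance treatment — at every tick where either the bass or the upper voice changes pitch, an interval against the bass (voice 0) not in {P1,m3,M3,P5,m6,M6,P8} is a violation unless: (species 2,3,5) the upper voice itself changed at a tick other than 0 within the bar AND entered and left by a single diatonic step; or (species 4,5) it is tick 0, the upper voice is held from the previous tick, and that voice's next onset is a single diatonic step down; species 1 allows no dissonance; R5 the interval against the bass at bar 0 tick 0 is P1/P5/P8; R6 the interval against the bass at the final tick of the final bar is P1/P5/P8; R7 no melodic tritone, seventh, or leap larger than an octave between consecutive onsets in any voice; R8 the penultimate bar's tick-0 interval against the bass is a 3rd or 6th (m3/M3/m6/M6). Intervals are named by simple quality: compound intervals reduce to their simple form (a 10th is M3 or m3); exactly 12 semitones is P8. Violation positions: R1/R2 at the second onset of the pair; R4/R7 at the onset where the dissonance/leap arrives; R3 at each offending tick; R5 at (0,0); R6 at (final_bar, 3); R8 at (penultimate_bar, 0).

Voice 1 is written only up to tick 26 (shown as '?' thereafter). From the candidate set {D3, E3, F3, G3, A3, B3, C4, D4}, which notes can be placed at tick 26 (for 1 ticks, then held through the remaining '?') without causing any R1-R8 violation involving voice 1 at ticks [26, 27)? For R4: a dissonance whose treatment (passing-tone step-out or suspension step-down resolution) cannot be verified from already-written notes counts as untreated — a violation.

{A3, B3, D3, D4, F3}

D3: legal
E3: violates R4,R7
F3: legal
G3: violates R4
A3: legal
B3: legal
C4: violates R4
D4: legal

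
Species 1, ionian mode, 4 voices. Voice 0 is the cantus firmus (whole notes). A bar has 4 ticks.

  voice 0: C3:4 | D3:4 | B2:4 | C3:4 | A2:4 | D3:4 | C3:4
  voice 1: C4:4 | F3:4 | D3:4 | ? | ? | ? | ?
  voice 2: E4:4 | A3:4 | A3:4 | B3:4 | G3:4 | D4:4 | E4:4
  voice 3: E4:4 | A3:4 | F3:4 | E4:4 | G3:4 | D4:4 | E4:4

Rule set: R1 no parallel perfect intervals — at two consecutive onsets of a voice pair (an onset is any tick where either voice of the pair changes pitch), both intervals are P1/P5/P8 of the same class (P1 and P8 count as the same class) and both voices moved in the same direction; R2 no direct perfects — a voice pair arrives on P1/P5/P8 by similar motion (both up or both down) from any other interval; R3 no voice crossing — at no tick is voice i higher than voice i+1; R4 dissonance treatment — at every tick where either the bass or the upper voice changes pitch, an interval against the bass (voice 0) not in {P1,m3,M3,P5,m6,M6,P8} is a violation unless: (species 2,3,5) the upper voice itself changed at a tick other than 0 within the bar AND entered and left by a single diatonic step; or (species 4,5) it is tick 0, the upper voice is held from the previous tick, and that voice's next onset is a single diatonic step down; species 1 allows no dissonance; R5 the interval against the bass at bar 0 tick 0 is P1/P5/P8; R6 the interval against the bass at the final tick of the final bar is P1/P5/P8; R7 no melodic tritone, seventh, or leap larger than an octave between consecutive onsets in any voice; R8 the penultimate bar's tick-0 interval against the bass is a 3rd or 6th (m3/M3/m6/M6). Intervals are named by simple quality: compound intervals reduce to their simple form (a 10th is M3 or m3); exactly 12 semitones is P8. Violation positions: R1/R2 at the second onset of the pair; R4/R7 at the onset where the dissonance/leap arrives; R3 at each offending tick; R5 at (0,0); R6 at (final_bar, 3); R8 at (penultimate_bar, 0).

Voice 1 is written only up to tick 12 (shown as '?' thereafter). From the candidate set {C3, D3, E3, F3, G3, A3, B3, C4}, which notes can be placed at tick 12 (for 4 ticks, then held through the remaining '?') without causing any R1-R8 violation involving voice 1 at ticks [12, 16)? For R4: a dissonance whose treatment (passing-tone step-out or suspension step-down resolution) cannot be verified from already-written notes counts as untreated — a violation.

{C3}

C3: legal
D3: violates R4
E3: violates R1,R2
F3: violates R4
G3: violates R2
A3: violates R2
B3: violates R2,R4
C4: violates R2,R3,R7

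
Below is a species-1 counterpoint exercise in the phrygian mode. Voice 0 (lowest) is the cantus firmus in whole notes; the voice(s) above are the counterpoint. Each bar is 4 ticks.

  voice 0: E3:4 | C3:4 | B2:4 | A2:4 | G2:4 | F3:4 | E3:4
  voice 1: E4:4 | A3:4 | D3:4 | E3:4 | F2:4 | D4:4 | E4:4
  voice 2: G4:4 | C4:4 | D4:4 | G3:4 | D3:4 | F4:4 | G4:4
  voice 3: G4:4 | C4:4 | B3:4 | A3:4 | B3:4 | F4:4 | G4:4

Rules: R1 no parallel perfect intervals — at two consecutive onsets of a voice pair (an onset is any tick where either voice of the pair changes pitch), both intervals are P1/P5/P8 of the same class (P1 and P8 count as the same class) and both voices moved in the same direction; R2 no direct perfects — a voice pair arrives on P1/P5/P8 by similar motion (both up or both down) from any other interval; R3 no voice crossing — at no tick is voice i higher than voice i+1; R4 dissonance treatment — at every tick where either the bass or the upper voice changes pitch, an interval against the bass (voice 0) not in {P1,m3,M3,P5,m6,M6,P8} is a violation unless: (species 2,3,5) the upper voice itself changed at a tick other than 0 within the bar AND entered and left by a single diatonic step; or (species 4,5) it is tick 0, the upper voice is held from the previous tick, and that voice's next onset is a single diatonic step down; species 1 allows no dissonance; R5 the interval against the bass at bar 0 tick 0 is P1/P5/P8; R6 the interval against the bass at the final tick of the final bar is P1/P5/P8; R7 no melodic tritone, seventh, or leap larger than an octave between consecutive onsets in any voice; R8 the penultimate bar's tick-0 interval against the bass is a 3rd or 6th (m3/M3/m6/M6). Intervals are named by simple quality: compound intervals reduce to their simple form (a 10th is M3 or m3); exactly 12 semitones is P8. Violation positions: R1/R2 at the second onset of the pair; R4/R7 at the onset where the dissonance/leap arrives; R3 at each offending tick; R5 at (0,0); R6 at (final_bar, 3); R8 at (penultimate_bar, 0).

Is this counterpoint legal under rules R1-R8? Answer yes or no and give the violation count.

bar 0: v0=E3 v1=E4 v2=G4 v3=G4 (m3)
bar 1: v0=C3 v1=A3 v2=C4 v3=C4 (P8)
bar 2: v0=B2 v1=D3 v2=D4 v3=B3 (P8)
bar 3: v0=A2 v1=E3 v2=G3 v3=A3 (P8)
bar 4: v0=G2 v1=F2 v2=D3 v3=B3 (M3)
bar 5: v0=F3 v1=D4 v2=F4 v3=F4 (P8)
bar 6: v0=E3 v1=E4 v2=G4 v3=G4 (m3)
  R5 @ bar0.0: opens on m3
  R5 @ bar0.0: opens on m3
  R1 @ bar1.0: G4/G4 P1 -> C4/C4 P1 similar
  R2 @ bar1.0: E3/G4 m3 -> C3/C4 P8 similar
  R2 @ bar1.0: E3/G4 m3 -> C3/C4 P8 similar
  R1 @ bar2.0: C3/C4 P8 -> B2/B3 P8 similar
  R3 @ bar2.0: D4 above B3
  R3 @ bar2.1: D4 above B3
  R3 @ bar2.2: D4 above B3
  R3 @ bar2.3: D4 above B3
  R1 @ bar3.0: B2/B3 P8 -> A2/A3 P8 similar
  R4 @ bar3.0: A2/G3 m7 untreated
  R2 @ bar4.0: A2/G3 m7 -> G2/D3 P5 similar
  R3 @ bar4.0: G2 above F2
  R4 @ bar4.0: G2/F2 M2 untreated
  R7 @ bar4.0: E3->F2 leap 11st
  R3 @ bar4.1: G2 above F2
  R3 @ bar4.2: G2 above F2
  R3 @ bar4.3: G2 above F2
  R2 @ bar5.0: G2/D3 P5 -> F3/F4 P8 similar
  R2 @ bar5.0: G2/B3 M3 -> F3/F4 P8 similar
  R2 @ bar5.0: D3/B3 M6 -> F4/F4 P1 similar
  R7 @ bar5.0: G2->F3 leap 10st
  R7 @ bar5.0: F2->D4 leap 21st
  R7 @ bar5.0: D3->F4 leap 15st
  R7 @ bar5.0: B3->F4 leap 6st
  R8 @ bar5.0: penult P8 not 3rd/6th
  R8 @ bar5.0: penult P8 not 3rd/6th
  R1 @ bar6.0: F4/F4 P1 -> G4/G4 P1 similar
  R6 @ bar6.3: closes on m3
  R6 @ bar6.3: closes on m3

No (31 violations)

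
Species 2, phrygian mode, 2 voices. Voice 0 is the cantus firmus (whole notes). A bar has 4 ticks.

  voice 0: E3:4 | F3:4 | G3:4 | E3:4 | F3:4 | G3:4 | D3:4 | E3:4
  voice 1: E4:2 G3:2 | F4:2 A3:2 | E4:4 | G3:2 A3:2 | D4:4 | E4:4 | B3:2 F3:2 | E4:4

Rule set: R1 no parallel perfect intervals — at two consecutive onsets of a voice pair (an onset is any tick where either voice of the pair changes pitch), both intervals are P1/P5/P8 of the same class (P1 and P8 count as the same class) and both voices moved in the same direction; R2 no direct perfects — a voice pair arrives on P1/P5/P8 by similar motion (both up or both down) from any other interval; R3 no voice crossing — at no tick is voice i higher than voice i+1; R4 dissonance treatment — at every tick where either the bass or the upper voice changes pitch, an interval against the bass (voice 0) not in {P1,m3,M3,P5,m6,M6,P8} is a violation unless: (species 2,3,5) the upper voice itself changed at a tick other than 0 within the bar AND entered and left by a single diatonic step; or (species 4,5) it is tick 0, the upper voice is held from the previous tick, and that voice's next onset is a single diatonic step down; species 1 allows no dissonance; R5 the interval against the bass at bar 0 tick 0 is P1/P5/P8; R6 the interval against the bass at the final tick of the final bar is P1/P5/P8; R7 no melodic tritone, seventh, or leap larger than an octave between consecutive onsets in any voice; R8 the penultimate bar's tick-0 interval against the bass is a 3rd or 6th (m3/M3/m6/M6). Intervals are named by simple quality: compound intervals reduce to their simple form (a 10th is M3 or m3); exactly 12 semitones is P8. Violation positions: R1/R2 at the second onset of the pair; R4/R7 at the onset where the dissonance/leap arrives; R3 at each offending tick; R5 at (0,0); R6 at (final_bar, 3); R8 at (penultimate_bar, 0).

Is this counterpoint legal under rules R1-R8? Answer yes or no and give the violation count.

bar 0: v0=E3 v1=E4 (P8)
bar 1: v0=F3 v1=F4 (P8)
bar 2: v0=G3 v1=E4 (M6)
bar 3: v0=E3 v1=G3 (m3)
bar 4: v0=F3 v1=D4 (M6)
bar 5: v0=G3 v1=E4 (M6)
bar 6: v0=D3 v1=B3 (M6)
bar 7: v0=E3 v1=E4 (P8)
  R2 @ bar1.0: E3/G3 m3 -> F3/F4 P8 similar
  R7 @ bar1.0: G3->F4 leap 10st
  R4 @ bar3.2: E3/A3 P4 untreated
  R7 @ bar6.2: B3->F3 leap 6st
  R2 @ bar7.0: D3/F3 m3 -> E3/E4 P8 similar
  R7 @ bar7.0: F3->E4 leap 11st

No (6 violations)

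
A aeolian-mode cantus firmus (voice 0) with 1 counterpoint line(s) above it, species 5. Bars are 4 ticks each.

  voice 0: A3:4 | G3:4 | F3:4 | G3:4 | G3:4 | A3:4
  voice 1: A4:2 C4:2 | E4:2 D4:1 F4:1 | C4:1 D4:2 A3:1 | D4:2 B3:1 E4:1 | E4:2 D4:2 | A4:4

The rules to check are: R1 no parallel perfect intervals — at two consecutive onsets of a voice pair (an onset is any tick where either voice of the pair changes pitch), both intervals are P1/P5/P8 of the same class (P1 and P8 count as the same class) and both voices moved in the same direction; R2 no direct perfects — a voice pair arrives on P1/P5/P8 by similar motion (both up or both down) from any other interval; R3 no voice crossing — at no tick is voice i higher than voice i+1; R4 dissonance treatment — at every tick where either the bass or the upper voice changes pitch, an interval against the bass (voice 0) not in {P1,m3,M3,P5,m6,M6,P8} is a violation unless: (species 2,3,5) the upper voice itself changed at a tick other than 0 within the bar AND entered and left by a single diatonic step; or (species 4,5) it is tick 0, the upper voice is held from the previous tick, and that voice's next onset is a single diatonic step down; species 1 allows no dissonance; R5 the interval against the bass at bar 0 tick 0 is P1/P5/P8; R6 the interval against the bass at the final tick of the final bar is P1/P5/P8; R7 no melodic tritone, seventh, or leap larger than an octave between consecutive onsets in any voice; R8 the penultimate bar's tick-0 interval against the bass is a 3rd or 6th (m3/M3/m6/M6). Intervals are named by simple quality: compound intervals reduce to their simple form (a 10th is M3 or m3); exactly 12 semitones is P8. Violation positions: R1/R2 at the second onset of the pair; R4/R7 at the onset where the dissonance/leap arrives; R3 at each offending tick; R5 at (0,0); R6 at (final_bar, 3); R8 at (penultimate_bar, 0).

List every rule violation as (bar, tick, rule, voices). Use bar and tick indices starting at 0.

bar 0: v0=A3 v1=A4 downbeat P8
bar 1: v0=G3 v1=E4 downbeat M6
bar 2: v0=F3 v1=C4 downbeat P5
bar 3: v0=G3 v1=D4 downbeat P5
bar 4: v0=G3 v1=E4 downbeat M6
bar 5: v0=A3 v1=A4 downbeat P8
  -> R4 @ bar 1 tick 3 v(0, 1): G3/F4 m7 untreated
  -> R2 @ bar 2 tick 0 v(0, 1): G3/F4 m7 -> F3/C4 P5 similar
  -> R2 @ bar 3 tick 0 v(0, 1): F3/A3 M3 -> G3/D4 P5 similar
  -> R2 @ bar 5 tick 0 v(0, 1): G3/D4 P5 -> A3/A4 P8 similar

(1, 3, R4, (0, 1))
(2, 0, R2, (0, 1))
(3, 0, R2, (0, 1))
(5, 0, R2, (0, 1))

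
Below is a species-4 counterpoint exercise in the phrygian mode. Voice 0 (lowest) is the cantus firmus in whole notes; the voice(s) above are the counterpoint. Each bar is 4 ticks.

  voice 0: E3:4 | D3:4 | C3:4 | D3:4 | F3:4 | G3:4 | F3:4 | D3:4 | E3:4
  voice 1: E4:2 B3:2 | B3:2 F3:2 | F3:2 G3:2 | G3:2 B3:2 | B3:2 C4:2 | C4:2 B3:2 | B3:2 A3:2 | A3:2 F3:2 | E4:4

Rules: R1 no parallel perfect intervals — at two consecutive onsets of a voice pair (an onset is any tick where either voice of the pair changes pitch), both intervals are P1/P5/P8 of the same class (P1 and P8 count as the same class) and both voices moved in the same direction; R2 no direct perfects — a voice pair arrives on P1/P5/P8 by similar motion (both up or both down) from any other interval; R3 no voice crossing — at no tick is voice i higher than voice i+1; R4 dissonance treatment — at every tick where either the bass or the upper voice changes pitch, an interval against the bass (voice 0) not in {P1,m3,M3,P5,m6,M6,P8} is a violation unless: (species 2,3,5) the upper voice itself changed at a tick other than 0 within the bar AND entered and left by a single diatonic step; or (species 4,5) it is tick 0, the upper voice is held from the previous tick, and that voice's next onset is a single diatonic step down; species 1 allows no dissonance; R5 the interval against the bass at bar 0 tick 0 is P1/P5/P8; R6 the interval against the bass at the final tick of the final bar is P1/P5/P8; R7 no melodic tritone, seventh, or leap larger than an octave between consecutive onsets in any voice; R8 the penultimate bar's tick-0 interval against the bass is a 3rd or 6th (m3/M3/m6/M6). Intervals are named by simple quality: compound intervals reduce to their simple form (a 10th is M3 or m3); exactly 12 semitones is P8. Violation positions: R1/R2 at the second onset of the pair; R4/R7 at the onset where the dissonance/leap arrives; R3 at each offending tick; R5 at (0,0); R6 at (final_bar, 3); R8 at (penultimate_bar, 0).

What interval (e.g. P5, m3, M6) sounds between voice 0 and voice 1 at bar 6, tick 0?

TT

voice 0=F3 voice 1=B3 -> TT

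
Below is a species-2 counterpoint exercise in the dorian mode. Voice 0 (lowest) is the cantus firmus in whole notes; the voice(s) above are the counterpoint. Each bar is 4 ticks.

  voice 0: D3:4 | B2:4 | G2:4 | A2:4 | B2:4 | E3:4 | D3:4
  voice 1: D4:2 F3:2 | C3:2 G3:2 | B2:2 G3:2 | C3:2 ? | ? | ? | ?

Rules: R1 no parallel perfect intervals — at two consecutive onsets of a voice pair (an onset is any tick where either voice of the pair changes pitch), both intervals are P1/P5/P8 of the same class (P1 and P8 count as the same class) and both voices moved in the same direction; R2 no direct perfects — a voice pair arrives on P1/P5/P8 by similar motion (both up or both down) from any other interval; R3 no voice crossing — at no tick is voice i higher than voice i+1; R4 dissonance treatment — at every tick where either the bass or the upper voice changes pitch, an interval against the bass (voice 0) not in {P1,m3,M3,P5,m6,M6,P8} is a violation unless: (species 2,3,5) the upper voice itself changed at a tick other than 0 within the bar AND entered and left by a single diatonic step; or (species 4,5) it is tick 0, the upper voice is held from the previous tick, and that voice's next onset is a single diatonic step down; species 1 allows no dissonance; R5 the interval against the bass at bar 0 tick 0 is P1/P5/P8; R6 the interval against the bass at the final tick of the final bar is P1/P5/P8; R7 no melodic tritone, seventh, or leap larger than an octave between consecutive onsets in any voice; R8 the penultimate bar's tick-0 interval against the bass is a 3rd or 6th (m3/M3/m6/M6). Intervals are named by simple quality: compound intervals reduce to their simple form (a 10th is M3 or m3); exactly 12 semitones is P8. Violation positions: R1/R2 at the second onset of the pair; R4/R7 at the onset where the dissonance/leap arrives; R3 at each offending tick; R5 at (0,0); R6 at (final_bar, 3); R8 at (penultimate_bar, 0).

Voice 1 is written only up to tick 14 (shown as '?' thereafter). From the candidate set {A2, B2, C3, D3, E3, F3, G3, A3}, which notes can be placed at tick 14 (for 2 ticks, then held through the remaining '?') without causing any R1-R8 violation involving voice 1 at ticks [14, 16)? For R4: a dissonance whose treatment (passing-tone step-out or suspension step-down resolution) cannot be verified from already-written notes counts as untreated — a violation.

A2: legal
B2: violates R4
C3: legal
D3: violates R4
E3: legal
F3: legal
G3: violates R4
A3: legal

{A2, A3, C3, E3, F3}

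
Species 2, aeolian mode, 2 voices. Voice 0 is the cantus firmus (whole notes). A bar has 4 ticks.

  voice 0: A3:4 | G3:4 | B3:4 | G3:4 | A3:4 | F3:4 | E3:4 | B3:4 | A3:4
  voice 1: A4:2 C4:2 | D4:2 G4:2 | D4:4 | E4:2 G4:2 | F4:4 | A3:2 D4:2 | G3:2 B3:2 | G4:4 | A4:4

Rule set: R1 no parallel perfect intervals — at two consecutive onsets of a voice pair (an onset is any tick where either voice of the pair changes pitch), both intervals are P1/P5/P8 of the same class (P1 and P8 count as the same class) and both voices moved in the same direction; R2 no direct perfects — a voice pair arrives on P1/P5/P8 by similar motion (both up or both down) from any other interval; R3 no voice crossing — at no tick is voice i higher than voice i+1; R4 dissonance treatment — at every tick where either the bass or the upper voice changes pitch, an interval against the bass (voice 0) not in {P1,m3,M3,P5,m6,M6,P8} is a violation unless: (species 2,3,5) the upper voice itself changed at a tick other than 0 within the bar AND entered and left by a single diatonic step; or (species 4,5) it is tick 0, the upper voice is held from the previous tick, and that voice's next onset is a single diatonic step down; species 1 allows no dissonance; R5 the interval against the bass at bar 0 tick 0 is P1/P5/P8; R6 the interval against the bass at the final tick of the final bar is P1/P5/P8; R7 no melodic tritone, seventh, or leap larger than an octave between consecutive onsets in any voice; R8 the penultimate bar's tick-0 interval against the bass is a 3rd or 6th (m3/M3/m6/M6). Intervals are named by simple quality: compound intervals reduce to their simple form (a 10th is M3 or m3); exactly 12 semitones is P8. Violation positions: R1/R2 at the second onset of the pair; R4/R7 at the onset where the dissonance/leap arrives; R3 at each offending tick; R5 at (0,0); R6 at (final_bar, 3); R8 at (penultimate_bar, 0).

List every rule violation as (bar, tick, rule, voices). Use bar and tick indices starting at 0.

bar 0: v0=A3 v1=A4 downbeat P8
bar 1: v0=G3 v1=D4 downbeat P5
bar 2: v0=B3 v1=D4 downbeat m3
bar 3: v0=G3 v1=E4 downbeat M6
bar 4: v0=A3 v1=F4 downbeat m6
bar 5: v0=F3 v1=A3 downbeat M3
bar 6: v0=E3 v1=G3 downbeat m3
bar 7: v0=B3 v1=G4 downbeat m6
bar 8: v0=A3 v1=A4 downbeat P8

No violations across 9 bars (A3..A3 vs A4..A4).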